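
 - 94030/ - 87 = 1080 +70/87 = 1080.80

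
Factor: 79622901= 3^2 * 19^1*465631^1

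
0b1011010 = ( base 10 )90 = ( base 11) 82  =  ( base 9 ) 110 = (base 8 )132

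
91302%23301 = 21399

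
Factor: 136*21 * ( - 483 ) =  - 1379448 = -2^3 * 3^2 *7^2*17^1 * 23^1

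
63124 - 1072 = 62052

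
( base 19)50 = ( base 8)137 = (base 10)95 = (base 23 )43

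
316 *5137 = 1623292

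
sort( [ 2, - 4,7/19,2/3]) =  [-4,  7/19,2/3,2 ] 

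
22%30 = 22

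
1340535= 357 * 3755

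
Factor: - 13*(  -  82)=1066 = 2^1*13^1*41^1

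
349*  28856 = 10070744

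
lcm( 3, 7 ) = 21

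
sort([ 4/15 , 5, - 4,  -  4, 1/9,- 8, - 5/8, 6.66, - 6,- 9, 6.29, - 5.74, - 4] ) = [ - 9, - 8, - 6, - 5.74, -4,-4,-4, - 5/8 , 1/9, 4/15,  5, 6.29, 6.66 ]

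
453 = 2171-1718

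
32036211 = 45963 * 697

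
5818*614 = 3572252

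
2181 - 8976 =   -  6795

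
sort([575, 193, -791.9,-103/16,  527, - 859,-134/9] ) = [-859,-791.9, - 134/9, - 103/16,193,  527,575]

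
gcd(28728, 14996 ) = 4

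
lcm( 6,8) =24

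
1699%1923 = 1699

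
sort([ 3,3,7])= [3,  3 , 7 ]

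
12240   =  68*180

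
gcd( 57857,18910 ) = 1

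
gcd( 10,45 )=5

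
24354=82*297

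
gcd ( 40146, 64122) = 6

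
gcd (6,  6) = 6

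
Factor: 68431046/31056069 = 2^1*3^ (-1)*11^( - 1)*19^1*577^1*3121^1*941093^(-1 )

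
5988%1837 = 477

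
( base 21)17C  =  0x258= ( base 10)600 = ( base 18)1f6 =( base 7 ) 1515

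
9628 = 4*2407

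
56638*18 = 1019484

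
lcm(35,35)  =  35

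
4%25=4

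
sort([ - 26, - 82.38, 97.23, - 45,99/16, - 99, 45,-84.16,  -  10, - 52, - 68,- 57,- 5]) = [- 99 , - 84.16, - 82.38, - 68 , - 57, - 52, - 45, - 26, - 10, - 5, 99/16, 45, 97.23] 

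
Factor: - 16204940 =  - 2^2*5^1*31^1*59^1*443^1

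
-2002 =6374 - 8376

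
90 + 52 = 142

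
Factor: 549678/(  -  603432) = -317/348 = - 2^( - 2 )*3^ ( - 1)*29^( - 1)*  317^1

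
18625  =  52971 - 34346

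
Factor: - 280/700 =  - 2^1*5^( - 1)  =  -  2/5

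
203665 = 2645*77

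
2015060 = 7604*265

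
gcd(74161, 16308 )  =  1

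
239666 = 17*14098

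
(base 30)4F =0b10000111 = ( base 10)135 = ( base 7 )252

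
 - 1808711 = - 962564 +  - 846147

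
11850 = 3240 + 8610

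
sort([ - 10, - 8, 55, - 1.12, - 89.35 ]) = [ - 89.35, - 10, - 8, - 1.12, 55 ]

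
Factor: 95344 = 2^4*59^1*101^1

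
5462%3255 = 2207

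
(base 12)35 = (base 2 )101001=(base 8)51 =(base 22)1j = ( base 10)41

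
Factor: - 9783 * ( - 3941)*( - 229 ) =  - 8829049887 = - 3^2*7^1 * 229^1*563^1*1087^1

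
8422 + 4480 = 12902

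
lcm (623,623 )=623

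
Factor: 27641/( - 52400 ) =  - 211/400 = - 2^( - 4)*5^(-2)*211^1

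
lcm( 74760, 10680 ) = 74760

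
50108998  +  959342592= 1009451590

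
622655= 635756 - 13101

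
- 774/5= - 155+1/5 = - 154.80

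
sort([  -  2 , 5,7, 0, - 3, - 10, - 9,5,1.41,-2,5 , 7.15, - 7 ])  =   [ - 10, - 9,- 7, - 3,-2, - 2,0, 1.41, 5,5,5  ,  7, 7.15]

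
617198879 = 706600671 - 89401792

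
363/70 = 5 + 13/70 = 5.19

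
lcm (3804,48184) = 144552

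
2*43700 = 87400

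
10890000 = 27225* 400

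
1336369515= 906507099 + 429862416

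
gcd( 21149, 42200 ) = 1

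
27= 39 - 12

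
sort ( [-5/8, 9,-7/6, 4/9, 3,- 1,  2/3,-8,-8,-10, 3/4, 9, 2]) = [  -  10,-8, - 8,- 7/6,  -  1 , - 5/8, 4/9 , 2/3, 3/4, 2,3,9, 9 ] 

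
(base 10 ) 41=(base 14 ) 2D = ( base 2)101001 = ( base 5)131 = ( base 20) 21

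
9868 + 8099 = 17967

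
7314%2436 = 6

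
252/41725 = 252/41725 = 0.01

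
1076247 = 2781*387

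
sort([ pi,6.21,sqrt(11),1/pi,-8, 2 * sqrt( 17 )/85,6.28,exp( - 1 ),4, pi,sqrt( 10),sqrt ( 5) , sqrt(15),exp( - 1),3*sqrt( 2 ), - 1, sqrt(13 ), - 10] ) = [-10, - 8, -1,2 * sqrt( 17)/85,1/pi,exp( - 1 ),exp( - 1),sqrt(5 ),pi,pi , sqrt ( 10),sqrt(11),sqrt( 13 ),sqrt(15), 4, 3 * sqrt(2),  6.21,6.28 ] 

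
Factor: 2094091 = 2094091^1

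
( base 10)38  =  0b100110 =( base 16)26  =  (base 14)2a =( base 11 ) 35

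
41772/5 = 8354  +  2/5 = 8354.40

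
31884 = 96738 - 64854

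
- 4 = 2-6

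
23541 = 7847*3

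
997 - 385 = 612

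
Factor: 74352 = 2^4*3^1*1549^1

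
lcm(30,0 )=0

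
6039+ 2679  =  8718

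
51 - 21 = 30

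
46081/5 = 46081/5 = 9216.20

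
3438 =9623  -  6185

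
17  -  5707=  - 5690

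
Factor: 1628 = 2^2*11^1*37^1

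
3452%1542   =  368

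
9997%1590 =457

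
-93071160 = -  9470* 9828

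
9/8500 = 9/8500 = 0.00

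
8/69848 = 1/8731 =0.00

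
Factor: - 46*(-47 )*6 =12972 =2^2*3^1*23^1*47^1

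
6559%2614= 1331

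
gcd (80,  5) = 5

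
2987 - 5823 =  - 2836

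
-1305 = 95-1400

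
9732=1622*6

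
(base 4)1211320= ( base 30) 77A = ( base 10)6520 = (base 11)4998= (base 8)14570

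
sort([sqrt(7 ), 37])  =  [ sqrt ( 7 ), 37]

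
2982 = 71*42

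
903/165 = 301/55 = 5.47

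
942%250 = 192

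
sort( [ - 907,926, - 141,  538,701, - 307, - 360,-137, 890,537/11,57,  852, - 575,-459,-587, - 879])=[  -  907, -879,-587,-575, - 459,  -  360, - 307,-141,  -  137, 537/11,57  ,  538, 701,852,890,  926 ]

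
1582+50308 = 51890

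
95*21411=2034045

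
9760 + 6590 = 16350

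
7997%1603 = 1585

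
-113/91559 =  -113/91559=- 0.00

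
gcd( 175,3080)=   35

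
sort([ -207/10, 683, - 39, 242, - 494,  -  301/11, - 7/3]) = [- 494,-39, - 301/11,  -  207/10, - 7/3,242,  683]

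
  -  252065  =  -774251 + 522186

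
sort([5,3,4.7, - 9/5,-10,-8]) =[-10, -8, - 9/5, 3, 4.7,5 ]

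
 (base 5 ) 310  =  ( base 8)120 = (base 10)80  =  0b1010000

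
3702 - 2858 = 844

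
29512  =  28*1054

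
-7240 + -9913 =-17153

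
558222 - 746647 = - 188425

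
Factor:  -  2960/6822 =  - 2^3*3^( - 2)*5^1*37^1*379^( - 1) = - 1480/3411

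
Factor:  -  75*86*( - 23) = 2^1 * 3^1*5^2*23^1*43^1=148350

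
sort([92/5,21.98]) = [ 92/5,21.98 ]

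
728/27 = 728/27 = 26.96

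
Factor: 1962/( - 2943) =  - 2/3= - 2^1*3^( - 1 )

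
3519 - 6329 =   -  2810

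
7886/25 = 315+11/25 = 315.44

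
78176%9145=5016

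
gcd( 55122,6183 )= 3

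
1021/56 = 18 + 13/56 =18.23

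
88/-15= - 6 + 2/15 = - 5.87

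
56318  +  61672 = 117990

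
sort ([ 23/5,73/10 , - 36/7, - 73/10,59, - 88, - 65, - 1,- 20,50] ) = [ - 88,-65, - 20, - 73/10, - 36/7, - 1,  23/5 , 73/10, 50,59]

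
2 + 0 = 2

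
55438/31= 1788 + 10/31 =1788.32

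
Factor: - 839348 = - 2^2*209837^1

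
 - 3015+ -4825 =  -7840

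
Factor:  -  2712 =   -  2^3*3^1*113^1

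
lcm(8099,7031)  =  639821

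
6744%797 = 368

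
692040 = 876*790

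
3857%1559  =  739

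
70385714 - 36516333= 33869381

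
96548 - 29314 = 67234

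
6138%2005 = 123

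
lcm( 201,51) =3417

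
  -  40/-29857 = 40/29857=0.00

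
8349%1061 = 922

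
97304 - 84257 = 13047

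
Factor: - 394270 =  - 2^1*5^1*89^1*443^1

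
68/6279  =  68/6279 =0.01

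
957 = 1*957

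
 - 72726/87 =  - 24242/29 = - 835.93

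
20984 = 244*86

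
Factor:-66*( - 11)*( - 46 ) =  - 2^2 * 3^1 * 11^2  *23^1=- 33396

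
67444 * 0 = 0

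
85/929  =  85/929 =0.09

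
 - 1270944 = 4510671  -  5781615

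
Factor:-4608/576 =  - 8=- 2^3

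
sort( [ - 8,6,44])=[ - 8, 6, 44] 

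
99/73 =99/73= 1.36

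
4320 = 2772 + 1548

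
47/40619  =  47/40619 = 0.00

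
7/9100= 1/1300 = 0.00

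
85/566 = 85/566=0.15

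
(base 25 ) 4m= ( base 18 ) 6E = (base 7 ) 233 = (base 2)1111010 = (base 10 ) 122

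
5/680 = 1/136 = 0.01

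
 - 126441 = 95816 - 222257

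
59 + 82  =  141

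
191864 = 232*827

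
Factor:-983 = - 983^1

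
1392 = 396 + 996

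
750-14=736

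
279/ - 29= - 279/29   =  -  9.62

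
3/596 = 3/596 = 0.01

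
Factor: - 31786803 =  - 3^3*53^1*97^1*229^1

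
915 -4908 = -3993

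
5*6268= 31340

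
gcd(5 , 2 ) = 1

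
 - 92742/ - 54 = 15457/9=1717.44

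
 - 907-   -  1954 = 1047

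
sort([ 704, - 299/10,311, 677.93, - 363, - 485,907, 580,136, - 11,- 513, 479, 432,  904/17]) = [ - 513, - 485  , - 363, - 299/10, - 11,904/17, 136, 311,432, 479, 580, 677.93, 704, 907 ] 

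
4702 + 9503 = 14205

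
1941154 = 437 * 4442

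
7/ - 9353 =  - 7/9353 =- 0.00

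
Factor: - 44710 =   -  2^1*5^1*17^1 *263^1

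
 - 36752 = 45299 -82051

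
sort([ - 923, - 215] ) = [ - 923, - 215]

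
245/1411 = 245/1411 = 0.17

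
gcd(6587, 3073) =7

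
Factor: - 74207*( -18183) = 3^1 * 7^1*11^1*19^1*29^1*10601^1 = 1349305881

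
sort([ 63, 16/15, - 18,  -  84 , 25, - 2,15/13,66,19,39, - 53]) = [-84, - 53,- 18, - 2,16/15 , 15/13,19, 25, 39, 63, 66]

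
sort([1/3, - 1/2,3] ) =[  -  1/2,1/3, 3 ]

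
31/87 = 31/87 =0.36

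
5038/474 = 2519/237 = 10.63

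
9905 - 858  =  9047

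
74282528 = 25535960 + 48746568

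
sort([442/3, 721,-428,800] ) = [ - 428 , 442/3 , 721,800 ]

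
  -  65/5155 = -1  +  1018/1031 = - 0.01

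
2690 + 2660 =5350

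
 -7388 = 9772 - 17160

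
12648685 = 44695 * 283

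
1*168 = 168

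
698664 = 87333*8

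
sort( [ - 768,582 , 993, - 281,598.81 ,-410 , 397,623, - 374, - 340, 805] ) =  [ - 768, - 410, - 374, - 340, -281, 397,  582,598.81, 623,805, 993]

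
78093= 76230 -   -  1863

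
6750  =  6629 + 121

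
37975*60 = 2278500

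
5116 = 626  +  4490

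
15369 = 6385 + 8984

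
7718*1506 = 11623308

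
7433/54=137 + 35/54 = 137.65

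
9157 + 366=9523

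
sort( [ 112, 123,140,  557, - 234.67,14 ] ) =[ - 234.67,14,112,123,140, 557]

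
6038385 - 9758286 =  - 3719901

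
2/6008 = 1/3004  =  0.00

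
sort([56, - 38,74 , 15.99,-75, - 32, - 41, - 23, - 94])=[ - 94, - 75, - 41, - 38,-32,  -  23, 15.99, 56, 74]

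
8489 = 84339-75850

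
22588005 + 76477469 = 99065474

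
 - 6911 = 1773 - 8684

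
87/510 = 29/170 =0.17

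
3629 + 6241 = 9870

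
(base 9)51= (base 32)1e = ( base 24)1m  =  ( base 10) 46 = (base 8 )56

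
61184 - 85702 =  - 24518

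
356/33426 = 178/16713 = 0.01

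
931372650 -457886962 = 473485688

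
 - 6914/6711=  -  6914/6711 = -  1.03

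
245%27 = 2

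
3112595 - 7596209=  - 4483614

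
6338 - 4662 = 1676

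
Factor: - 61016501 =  - 7^1*13^1*670511^1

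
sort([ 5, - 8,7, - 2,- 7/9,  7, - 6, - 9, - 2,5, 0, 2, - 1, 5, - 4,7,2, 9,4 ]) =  [ - 9, - 8, - 6, - 4 , - 2 , - 2, - 1, - 7/9, 0,2,2, 4,  5, 5,5,7,7 , 7  ,  9 ]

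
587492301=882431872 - 294939571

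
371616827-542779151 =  - 171162324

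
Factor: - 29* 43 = -29^1*43^1  =  - 1247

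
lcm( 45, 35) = 315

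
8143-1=8142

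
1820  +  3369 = 5189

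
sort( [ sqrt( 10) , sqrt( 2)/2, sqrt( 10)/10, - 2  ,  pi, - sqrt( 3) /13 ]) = [ - 2, - sqrt(3)/13,sqrt( 10)/10,  sqrt( 2) /2,pi,sqrt(10) ] 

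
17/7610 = 17/7610 = 0.00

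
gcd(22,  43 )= 1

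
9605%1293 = 554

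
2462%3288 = 2462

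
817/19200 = 817/19200 = 0.04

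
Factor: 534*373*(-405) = -80668710 = -2^1*3^5*  5^1*89^1*373^1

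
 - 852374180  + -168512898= -1020887078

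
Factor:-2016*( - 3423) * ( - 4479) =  - 30908539872  =  - 2^5*3^4*7^2*163^1*1493^1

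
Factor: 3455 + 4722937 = 4726392= 2^3*3^1*11^1*17903^1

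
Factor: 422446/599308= 2^( - 1) * 19^1*11117^1*149827^( - 1)  =  211223/299654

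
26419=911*29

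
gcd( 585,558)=9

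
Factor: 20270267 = 20270267^1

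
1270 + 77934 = 79204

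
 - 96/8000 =  -  3/250  =  -0.01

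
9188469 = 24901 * 369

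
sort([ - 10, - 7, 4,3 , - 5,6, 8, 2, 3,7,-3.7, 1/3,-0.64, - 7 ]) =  [-10,-7, - 7,-5, - 3.7,-0.64,1/3, 2,3,3, 4,6,7,8]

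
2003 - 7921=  - 5918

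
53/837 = 53/837 =0.06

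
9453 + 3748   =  13201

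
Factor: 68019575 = 5^2*13^1*47^1*61^1 * 73^1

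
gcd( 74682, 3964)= 2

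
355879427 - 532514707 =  - 176635280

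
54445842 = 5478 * 9939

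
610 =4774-4164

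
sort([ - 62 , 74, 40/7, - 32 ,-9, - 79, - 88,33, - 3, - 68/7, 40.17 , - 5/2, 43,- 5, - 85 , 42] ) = [ -88, - 85, - 79, - 62 , - 32,- 68/7,  -  9,-5 , - 3 , - 5/2, 40/7,  33,  40.17, 42, 43, 74]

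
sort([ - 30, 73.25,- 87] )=[ - 87, - 30 , 73.25 ] 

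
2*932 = 1864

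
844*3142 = 2651848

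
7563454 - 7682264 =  - 118810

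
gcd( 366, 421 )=1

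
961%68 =9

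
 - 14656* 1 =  - 14656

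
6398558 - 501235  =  5897323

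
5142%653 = 571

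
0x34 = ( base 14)3a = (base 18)2G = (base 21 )2A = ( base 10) 52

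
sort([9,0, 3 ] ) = [0,3, 9 ]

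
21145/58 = 21145/58 = 364.57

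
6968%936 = 416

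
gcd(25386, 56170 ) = 2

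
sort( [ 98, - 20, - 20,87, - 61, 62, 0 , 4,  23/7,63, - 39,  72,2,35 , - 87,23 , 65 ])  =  [  -  87, - 61, - 39,  -  20, - 20, 0,2, 23/7 , 4,23, 35,  62 , 63,65,72,87,  98] 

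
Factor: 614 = 2^1*307^1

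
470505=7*67215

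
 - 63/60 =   -  21/20=-1.05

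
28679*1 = 28679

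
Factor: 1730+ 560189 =37^1*15187^1 = 561919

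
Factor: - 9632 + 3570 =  - 6062 = - 2^1 * 7^1*433^1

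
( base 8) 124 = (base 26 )36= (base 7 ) 150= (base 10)84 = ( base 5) 314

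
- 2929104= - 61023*48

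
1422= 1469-47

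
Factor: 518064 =2^4* 3^1*43^1*251^1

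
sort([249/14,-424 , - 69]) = [  -  424,-69,249/14]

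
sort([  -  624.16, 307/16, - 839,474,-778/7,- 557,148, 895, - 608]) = [ - 839 ,-624.16, - 608,  -  557,  -  778/7,307/16, 148,474,895] 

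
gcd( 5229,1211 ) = 7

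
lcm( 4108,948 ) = 12324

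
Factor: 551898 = 2^1*3^2*30661^1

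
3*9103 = 27309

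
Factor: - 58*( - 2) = 116 =2^2*29^1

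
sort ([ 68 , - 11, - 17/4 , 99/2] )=[ - 11,-17/4,99/2,68 ]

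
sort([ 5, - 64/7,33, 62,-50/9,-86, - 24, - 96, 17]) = [ - 96,- 86, - 24,-64/7, - 50/9, 5,  17, 33, 62 ] 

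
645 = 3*215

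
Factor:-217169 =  - 217169^1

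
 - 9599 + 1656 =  - 7943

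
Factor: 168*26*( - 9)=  - 2^4*3^3*7^1*13^1=- 39312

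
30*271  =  8130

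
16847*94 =1583618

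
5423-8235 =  - 2812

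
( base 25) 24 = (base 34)1k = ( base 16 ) 36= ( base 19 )2g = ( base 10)54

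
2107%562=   421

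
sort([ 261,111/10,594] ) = [111/10, 261, 594 ]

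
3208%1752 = 1456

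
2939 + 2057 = 4996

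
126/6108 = 21/1018 = 0.02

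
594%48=18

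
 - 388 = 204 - 592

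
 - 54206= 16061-70267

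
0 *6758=0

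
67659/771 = 87 + 194/257 = 87.75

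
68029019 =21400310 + 46628709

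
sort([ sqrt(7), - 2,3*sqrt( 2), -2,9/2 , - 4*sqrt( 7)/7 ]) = [ - 2, - 2,-4 * sqrt( 7)/7,sqrt( 7),3 * sqrt (2 ), 9/2] 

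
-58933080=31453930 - 90387010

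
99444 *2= 198888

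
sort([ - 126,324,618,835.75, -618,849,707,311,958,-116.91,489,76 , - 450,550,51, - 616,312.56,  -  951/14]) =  [ - 618,-616,  -  450,-126 , - 116.91,-951/14,51,76,311, 312.56,324 , 489,  550,618,707, 835.75,849, 958]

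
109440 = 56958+52482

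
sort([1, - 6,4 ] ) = [ - 6,1, 4] 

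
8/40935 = 8/40935 = 0.00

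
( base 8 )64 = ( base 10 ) 52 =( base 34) 1i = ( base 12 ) 44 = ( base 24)24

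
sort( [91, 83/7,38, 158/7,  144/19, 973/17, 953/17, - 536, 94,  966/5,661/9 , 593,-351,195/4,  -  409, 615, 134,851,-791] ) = [ -791, - 536,-409, - 351, 144/19, 83/7,158/7,38,  195/4,  953/17,973/17 , 661/9,  91, 94,134,966/5 , 593 , 615,851]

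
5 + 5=10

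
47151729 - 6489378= 40662351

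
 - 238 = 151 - 389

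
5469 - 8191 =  -2722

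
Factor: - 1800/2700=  - 2^1*3^( - 1 ) =-  2/3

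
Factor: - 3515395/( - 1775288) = 2^( - 3 )*5^1 * 13^1*53^(-2 )  *79^( - 1 )*54083^1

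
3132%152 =92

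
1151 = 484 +667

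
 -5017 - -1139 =-3878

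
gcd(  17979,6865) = 1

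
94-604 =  - 510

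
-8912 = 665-9577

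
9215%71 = 56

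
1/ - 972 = - 1 + 971/972=   - 0.00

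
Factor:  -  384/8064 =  - 3^( - 1)*7^ (-1) = - 1/21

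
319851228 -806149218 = - 486297990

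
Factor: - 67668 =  -2^2*3^1*5639^1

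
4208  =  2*2104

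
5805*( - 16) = -92880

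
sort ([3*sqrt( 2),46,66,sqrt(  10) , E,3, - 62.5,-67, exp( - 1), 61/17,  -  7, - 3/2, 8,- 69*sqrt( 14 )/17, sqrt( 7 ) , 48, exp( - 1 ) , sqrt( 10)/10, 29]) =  [-67, - 62.5, - 69*sqrt (14)/17, - 7, - 3/2, sqrt(10 ) /10, exp( - 1 ), exp( - 1), sqrt ( 7 ), E , 3, sqrt( 10),61/17, 3 * sqrt( 2),8, 29, 46, 48,  66 ]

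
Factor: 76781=76781^1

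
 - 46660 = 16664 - 63324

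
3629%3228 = 401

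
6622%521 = 370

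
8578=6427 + 2151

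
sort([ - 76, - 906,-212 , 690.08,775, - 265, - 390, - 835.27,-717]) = [ - 906, - 835.27, - 717,- 390, - 265, - 212, - 76 , 690.08, 775 ]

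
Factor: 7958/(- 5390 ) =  - 5^(-1)*7^( - 2) * 11^( - 1) * 23^1*173^1= - 3979/2695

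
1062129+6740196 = 7802325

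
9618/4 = 4809/2 =2404.50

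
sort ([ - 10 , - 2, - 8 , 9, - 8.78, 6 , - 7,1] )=[-10, - 8.78, - 8, - 7,-2,1, 6,9]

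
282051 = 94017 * 3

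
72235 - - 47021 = 119256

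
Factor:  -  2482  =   - 2^1*17^1 *73^1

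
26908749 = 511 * 52659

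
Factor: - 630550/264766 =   -  315275/132383  =  - 5^2*12611^1*132383^( - 1)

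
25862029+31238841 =57100870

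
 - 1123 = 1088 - 2211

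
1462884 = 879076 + 583808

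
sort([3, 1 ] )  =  [ 1,3 ] 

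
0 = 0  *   ( - 783 ) 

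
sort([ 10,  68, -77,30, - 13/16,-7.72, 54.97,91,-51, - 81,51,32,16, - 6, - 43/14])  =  [ -81, - 77  , - 51,-7.72, -6,-43/14, - 13/16,10,16,30,32,  51,54.97,68,91] 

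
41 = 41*1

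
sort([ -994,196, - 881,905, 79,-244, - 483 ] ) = [  -  994,-881, - 483,- 244,  79,196, 905 ] 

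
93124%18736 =18180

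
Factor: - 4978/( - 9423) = 2^1*3^ ( - 3)*19^1*131^1 * 349^ ( - 1)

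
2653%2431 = 222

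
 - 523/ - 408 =523/408 = 1.28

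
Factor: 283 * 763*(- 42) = -9069018= - 2^1*3^1*7^2 * 109^1 * 283^1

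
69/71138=69/71138 = 0.00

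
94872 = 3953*24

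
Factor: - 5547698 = -2^1 *13^1*31^1*6883^1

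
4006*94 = 376564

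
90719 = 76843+13876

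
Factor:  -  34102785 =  - 3^1*5^1*103^1*22073^1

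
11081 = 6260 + 4821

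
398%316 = 82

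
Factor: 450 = 2^1*3^2*5^2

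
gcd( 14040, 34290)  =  270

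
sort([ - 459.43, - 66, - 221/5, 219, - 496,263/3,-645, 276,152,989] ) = [ - 645, - 496, - 459.43, - 66, - 221/5, 263/3,152, 219, 276,989]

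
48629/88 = 552 + 53/88 = 552.60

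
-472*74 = -34928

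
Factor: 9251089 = 131^1*70619^1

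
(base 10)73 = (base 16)49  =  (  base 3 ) 2201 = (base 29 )2f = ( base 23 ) 34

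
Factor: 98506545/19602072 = 2^(- 3 )*3^( - 1)*5^1*7^(  -  1)*23^(-1 )*89^( - 1)*345637^1 = 1728185/343896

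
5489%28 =1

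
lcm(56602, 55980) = 5094180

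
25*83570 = 2089250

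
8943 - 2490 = 6453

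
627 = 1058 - 431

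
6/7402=3/3701=0.00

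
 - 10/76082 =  - 1 + 38036/38041 = - 0.00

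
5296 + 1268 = 6564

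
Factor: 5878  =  2^1*2939^1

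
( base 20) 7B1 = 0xBCD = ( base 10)3021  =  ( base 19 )870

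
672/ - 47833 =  - 672/47833 = -0.01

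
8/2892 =2/723 = 0.00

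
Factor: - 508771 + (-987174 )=  -  5^1 * 11^1*59^1*461^1 = - 1495945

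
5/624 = 5/624 = 0.01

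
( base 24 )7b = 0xb3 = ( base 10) 179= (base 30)5t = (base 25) 74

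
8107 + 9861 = 17968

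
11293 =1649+9644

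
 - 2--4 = 2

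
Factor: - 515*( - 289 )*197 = 5^1*17^2*103^1*197^1 = 29320495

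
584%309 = 275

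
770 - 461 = 309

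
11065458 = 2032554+9032904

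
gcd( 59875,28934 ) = 1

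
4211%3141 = 1070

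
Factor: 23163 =3^1*7^1*1103^1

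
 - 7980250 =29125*( - 274 )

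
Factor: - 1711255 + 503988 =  - 1207267 = - 1207267^1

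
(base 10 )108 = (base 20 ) 58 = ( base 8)154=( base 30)3I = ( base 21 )53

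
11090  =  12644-1554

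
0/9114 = 0  =  0.00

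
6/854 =3/427 = 0.01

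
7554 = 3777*2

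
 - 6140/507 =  - 13 + 451/507 = -12.11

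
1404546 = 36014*39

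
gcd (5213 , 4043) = 13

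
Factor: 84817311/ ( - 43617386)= - 2^( - 1)*3^1 * 19^2*353^( - 1)*61781^( - 1)*78317^1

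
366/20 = 18 +3/10 = 18.30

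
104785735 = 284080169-179294434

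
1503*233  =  350199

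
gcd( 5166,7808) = 2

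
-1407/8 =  - 176  +  1/8 = - 175.88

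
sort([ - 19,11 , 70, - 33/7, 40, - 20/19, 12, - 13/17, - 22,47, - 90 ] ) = [  -  90, - 22, - 19, - 33/7,-20/19, - 13/17 , 11,12, 40, 47,70 ]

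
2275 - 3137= - 862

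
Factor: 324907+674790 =999697 = 953^1*1049^1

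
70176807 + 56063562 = 126240369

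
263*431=113353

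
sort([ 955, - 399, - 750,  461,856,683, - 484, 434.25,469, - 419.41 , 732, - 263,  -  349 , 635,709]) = [-750 , -484,-419.41,  -  399, - 349, - 263, 434.25, 461, 469, 635, 683,709, 732, 856 , 955 ]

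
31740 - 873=30867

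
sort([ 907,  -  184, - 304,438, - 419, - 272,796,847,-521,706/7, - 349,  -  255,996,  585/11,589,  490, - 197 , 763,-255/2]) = [ - 521, - 419,-349,- 304, - 272, - 255, - 197,  -  184, - 255/2,585/11, 706/7,438,490,589, 763,796,847, 907,996] 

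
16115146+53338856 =69454002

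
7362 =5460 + 1902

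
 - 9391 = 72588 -81979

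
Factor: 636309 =3^3*23567^1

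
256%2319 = 256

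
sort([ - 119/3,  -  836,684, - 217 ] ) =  [- 836, - 217,- 119/3,684 ]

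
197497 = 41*4817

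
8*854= 6832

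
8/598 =4/299= 0.01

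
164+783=947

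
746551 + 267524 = 1014075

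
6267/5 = 1253 + 2/5 = 1253.40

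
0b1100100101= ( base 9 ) 1084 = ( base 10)805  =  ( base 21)1h7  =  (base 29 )rm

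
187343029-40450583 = 146892446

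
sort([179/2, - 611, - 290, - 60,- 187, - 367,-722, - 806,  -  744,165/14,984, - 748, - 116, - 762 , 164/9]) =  [ - 806, - 762, - 748, - 744,-722,  -  611, - 367,-290, - 187,-116, - 60,165/14,164/9,179/2,984 ] 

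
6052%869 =838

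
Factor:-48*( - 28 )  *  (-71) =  - 2^6*3^1  *7^1*71^1 = - 95424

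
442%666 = 442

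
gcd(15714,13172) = 2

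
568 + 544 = 1112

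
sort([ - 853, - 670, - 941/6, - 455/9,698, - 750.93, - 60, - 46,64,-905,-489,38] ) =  [ - 905, - 853, - 750.93, - 670 ,-489,-941/6, - 60, - 455/9, - 46,  38,64,698] 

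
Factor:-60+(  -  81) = - 141 =-3^1*47^1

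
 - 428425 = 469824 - 898249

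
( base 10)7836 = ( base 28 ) 9RO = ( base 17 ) 1A1G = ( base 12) 4650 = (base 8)17234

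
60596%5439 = 767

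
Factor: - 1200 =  - 2^4*  3^1*5^2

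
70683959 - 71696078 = - 1012119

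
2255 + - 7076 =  - 4821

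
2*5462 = 10924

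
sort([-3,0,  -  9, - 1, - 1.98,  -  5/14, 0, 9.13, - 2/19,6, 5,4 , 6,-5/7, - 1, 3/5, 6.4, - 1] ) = [ - 9, - 3, - 1.98, -1,- 1, - 1,- 5/7,-5/14,-2/19, 0, 0, 3/5, 4 , 5,6, 6, 6.4,9.13] 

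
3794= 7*542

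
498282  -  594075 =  - 95793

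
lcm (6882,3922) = 364746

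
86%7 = 2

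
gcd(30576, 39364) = 52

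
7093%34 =21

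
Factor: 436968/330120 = 867/655 = 3^1*5^(  -  1) * 17^2 * 131^(  -  1)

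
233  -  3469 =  - 3236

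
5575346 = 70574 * 79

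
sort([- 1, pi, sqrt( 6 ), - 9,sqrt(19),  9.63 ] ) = [ - 9,  -  1, sqrt(6) , pi, sqrt(19),9.63 ] 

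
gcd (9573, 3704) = 1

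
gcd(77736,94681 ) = 1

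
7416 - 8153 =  - 737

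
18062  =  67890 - 49828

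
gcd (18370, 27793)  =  1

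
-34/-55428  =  17/27714  =  0.00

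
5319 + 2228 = 7547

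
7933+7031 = 14964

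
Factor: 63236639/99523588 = 2^(-2)*24880897^(-1)*63236639^1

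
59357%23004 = 13349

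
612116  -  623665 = -11549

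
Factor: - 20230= - 2^1*5^1 * 7^1 * 17^2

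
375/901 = 375/901 = 0.42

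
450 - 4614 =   -  4164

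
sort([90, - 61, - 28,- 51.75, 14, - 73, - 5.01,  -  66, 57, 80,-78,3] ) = [ - 78, - 73, - 66, - 61,-51.75, - 28, - 5.01 , 3,14, 57,80, 90 ]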